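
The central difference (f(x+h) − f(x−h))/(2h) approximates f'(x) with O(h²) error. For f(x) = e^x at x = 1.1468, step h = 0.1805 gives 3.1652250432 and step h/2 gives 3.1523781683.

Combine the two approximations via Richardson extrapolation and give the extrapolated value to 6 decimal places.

r = 2: numerator weight 4, denominator 3.
Numerator 4×A(h/2) − A(h) = 4×3.1523781683 − 3.1652250432 = 9.4442876300
Extrapolated: 9.4442876300 / 3 = 3.1480958767
Correction |R − A(h/2)| = 4.282e-03; gap |A(h/2) − A(h)| = 1.285e-02.

3.148096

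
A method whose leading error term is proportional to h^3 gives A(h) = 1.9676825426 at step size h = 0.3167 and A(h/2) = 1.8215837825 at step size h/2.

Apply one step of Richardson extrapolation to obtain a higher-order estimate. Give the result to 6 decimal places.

r = 3, so 2^r = 8.
Difference of the inputs: 1.8215837825 − 1.9676825426 = -0.1460987601
Correction (A(h/2) − A(h))/(8 − 1) = (-0.1460987601)/7 = -0.0208712514
R = 1.8215837825 − 0.0208712514 = 1.8007125311

1.800713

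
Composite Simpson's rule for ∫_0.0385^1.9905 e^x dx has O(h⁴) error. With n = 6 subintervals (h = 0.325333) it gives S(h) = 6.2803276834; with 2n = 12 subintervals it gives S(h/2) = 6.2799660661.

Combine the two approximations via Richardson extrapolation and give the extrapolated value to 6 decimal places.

The method has order 4: 2^4 = 16.
A(h/2) − A(h) = 6.2799660661 − 6.2803276834 = -0.0003616173
Divide by 2^4 − 1 = 15: (-0.0003616173)/15 = -0.0000241078
R = A(h/2) + (A(h/2) − A(h))/15 = 6.2799660661 − 0.0000241078 = 6.2799419583
Shift from A(h/2): −0.0000241078.

6.279942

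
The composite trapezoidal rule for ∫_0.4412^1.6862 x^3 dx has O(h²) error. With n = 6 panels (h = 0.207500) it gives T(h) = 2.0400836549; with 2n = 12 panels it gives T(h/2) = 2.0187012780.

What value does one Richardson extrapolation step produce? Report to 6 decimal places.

r = 2, so 2^r = 4.
A(h/2) − A(h) = 2.0187012780 − 2.0400836549 = -0.0213823769
Divide by 2^2 − 1 = 3: (-0.0213823769)/3 = -0.0071274590
R = 2.0187012780 − 0.0071274590 = 2.0115738190

2.011574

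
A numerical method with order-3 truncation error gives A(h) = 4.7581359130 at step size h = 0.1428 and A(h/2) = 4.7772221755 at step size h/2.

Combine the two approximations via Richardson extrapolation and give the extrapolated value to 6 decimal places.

4.779949

With r = 3 the leading error scales as h^3, so the weight is 2^3 = 8.
Difference of the inputs: 4.7772221755 − 4.7581359130 = 0.0190862625
Divide by 2^3 − 1 = 7: 0.0190862625/7 = 0.0027266089
R = 4.7772221755 + 0.0027266089 = 4.7799487844
Gap between inputs: 1.909e-02; correction applied: +0.0027266089.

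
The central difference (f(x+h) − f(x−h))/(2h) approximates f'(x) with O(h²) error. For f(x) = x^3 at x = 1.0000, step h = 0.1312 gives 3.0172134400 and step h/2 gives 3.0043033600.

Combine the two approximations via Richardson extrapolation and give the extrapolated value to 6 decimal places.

Leading term ∝ h^2; use weight 4 = 2^2.
Difference of the inputs: 3.0043033600 − 3.0172134400 = -0.0129100800
Correction (A(h/2) − A(h))/(4 − 1) = (-0.0129100800)/3 = -0.0043033600
R = A(h/2) + (A(h/2) − A(h))/3 = 3.0043033600 − 0.0043033600 = 3.0000000000

3.000000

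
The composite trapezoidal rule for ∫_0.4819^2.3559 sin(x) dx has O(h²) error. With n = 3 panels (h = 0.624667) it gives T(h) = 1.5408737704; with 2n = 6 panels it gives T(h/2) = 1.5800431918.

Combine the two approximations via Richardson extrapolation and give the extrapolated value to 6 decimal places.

1.593100

With r = 2 the leading error scales as h^2, so the weight is 2^2 = 4.
4*1.5800431918 − 1.5408737704 = 4.7792989968
Extrapolated: 4.7792989968 / 3 = 1.5930996656
Correction |R − A(h/2)| = 1.306e-02; gap |A(h/2) − A(h)| = 3.917e-02.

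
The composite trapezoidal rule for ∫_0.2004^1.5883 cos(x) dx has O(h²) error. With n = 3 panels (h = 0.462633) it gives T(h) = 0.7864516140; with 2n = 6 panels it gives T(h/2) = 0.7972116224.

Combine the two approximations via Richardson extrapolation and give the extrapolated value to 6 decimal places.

0.800798

Leading term ∝ h^2; use weight 4 = 2^2.
Numerator 4·A(h/2) − A(h) = 4·0.7972116224 − 0.7864516140 = 2.4023948756
Divide by 2^2 − 1 = 3.
So the Richardson estimate is 0.8007982919.
Shift from A(h/2): +0.0035866695.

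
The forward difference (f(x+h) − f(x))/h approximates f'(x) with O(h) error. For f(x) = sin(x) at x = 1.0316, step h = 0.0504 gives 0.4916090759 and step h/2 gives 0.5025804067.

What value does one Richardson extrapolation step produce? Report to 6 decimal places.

0.513552

Order 1 gives 2^r = 2 and 2^r − 1 = 1.
Weighted: 1.0051608134 − 0.4916090759 = 0.5135517375
Divide by 2^1 − 1 = 1.
R = 0.5135517375/1 = 0.5135517375
Correction |R − A(h/2)| = 1.097e-02; gap |A(h/2) − A(h)| = 1.097e-02.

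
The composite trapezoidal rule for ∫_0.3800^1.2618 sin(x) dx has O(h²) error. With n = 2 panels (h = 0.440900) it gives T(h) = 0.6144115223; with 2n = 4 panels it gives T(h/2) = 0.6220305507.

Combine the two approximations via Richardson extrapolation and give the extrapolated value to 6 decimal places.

0.624570

Leading term ∝ h^2; use weight 4 = 2^2.
Difference of the inputs: 0.6220305507 − 0.6144115223 = 0.0076190284
Correction (A(h/2) − A(h))/(4 − 1) = 0.0076190284/3 = 0.0025396761
R = 0.6220305507 + 0.0025396761 = 0.6245702268
Shift from A(h/2): +0.0025396761.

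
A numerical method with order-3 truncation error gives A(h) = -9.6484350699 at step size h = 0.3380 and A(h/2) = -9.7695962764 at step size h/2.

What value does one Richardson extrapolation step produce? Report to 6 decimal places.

-9.786905

Error is O(h^3); halving h shrinks it by 2^3 = 8.
Weighted: (-78.1567702112) − (-9.6484350699) = -68.5083351413
Divide by 2^3 − 1 = 7.
Result: -9.7869050202
Shift from A(h/2): −0.0173087438.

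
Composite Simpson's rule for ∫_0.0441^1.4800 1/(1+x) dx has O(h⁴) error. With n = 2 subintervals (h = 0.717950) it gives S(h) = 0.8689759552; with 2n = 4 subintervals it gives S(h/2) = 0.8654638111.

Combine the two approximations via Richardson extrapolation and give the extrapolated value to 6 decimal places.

Error is O(h^4); halving h shrinks it by 2^4 = 16.
A(h/2) − A(h) = 0.8654638111 − 0.8689759552 = -0.0035121441
Divide by 2^4 − 1 = 15: (-0.0035121441)/15 = -0.0002341429
R = 0.8654638111 − 0.0002341429 = 0.8652296682
Shift from A(h/2): −0.0002341429.

0.865230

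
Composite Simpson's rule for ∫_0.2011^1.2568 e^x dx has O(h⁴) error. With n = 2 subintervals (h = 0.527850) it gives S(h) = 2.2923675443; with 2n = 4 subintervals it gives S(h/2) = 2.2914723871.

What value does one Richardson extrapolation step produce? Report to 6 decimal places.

2.291413

r = 4, so 2^r = 16.
Numerator 16·A(h/2) − A(h) = 16·2.2914723871 − 2.2923675443 = 34.3711906493
Divide by 2^4 − 1 = 15.
Result: 2.2914127100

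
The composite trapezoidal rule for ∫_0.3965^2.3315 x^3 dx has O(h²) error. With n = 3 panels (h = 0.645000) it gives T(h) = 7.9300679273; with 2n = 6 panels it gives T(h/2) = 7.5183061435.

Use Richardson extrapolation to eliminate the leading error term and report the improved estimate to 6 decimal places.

r = 2: numerator weight 4, denominator 3.
Top: 4(7.5183061435) − (7.9300679273) = 22.1431566467
Denominator 4 − 1 = 3.
(4×7.5183061435 − 7.9300679273)/(4 − 1) = 7.3810522156

7.381052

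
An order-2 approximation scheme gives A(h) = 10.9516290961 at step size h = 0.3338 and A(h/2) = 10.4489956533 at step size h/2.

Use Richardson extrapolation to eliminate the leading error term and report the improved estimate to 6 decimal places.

Leading term ∝ h^2; use weight 4 = 2^2.
4·10.4489956533 = 41.7959826132; 41.7959826132 − 10.9516290961 = 30.8443535171
R = 30.8443535171/3 = 10.2814511724
Correction |R − A(h/2)| = 1.675e-01; gap |A(h/2) − A(h)| = 5.026e-01.

10.281451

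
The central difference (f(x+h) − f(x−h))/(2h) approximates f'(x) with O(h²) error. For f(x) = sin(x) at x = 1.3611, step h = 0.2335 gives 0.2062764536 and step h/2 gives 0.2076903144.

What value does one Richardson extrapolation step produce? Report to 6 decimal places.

0.208162

r = 2, so 2^r = 4.
Numerator 4×A(h/2) − A(h) = 4×0.2076903144 − 0.2062764536 = 0.6244848040
R = 0.6244848040/3 = 0.2081616013
Correction |R − A(h/2)| = 4.713e-04; gap |A(h/2) − A(h)| = 1.414e-03.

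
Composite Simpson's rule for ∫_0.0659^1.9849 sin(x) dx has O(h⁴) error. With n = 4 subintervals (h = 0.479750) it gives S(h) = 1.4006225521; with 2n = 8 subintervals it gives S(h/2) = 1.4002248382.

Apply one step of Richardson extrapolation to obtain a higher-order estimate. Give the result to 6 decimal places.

1.400198

Order 4 gives 2^r = 16 and 2^r − 1 = 15.
16*1.4002248382 = 22.4035974112; subtract 1.4006225521 → 21.0029748591
R = 21.0029748591/15 = 1.4001983239
Correction |R − A(h/2)| = 2.651e-05; gap |A(h/2) − A(h)| = 3.977e-04.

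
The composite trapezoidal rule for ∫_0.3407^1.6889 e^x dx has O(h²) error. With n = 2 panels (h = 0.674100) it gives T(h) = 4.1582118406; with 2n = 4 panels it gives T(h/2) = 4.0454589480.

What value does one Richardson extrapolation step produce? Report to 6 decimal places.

4.007875

r = 2, so 2^r = 4.
Difference of the inputs: 4.0454589480 − 4.1582118406 = -0.1127528926
Correction (A(h/2) − A(h))/(4 − 1) = (-0.1127528926)/3 = -0.0375842975
R = 4.0454589480 − 0.0375842975 = 4.0078746505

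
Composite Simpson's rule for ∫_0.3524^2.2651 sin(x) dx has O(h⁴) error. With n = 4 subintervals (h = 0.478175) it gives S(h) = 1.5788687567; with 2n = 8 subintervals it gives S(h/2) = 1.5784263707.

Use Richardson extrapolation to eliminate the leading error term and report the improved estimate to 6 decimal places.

Order 4 gives 2^r = 16 and 2^r − 1 = 15.
16*1.5784263707 = 25.2548219312; subtract 1.5788687567 → 23.6759531745
Denominator 16 − 1 = 15.
R = 23.6759531745/15 = 1.5783968783
Correction |R − A(h/2)| = 2.949e-05; gap |A(h/2) − A(h)| = 4.424e-04.

1.578397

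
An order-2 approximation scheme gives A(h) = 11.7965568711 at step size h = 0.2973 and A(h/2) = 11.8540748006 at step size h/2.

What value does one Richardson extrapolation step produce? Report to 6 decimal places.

Order 2 gives 2^r = 4 and 2^r − 1 = 3.
4*11.8540748006 − 11.7965568711 = 35.6197423313
Denominator 4 − 1 = 3.
R = 35.6197423313/3 = 11.8732474438

11.873247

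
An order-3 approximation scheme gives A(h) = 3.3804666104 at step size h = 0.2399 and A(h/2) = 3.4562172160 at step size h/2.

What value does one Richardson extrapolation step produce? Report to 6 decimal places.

3.467039

r = 3: numerator weight 8, denominator 7.
Weighted: 27.6497377280 − 3.3804666104 = 24.2692711176
Divide by 2^3 − 1 = 7.
R = 24.2692711176/7 = 3.4670387311
Gap between inputs: 7.575e-02; correction applied: +0.0108215151.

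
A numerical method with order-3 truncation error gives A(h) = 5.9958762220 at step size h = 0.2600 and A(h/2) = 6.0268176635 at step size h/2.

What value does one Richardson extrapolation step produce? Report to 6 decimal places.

With r = 3 the leading error scales as h^3, so the weight is 2^3 = 8.
2^3 × A(h/2) = 48.2145413080; minus A(h) gives 42.2186650860.
Divide by 2^3 − 1 = 7.
Result: 6.0312378694

6.031238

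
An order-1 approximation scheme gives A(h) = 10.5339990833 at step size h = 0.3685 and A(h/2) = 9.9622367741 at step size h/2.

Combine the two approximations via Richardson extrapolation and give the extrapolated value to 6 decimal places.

Error is O(h^1); halving h shrinks it by 2^1 = 2.
Weighted: 19.9244735482 − 10.5339990833 = 9.3904744649
R = 9.3904744649/1 = 9.3904744649
Shift from A(h/2): −0.5717623092.

9.390474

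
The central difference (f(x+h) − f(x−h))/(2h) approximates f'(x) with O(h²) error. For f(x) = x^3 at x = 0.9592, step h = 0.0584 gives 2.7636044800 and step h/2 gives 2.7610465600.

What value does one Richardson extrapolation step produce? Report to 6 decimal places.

Leading term ∝ h^2; use weight 4 = 2^2.
4·2.7610465600 − 2.7636044800 = 8.2805817600
R = 8.2805817600/3 = 2.7601939200

2.760194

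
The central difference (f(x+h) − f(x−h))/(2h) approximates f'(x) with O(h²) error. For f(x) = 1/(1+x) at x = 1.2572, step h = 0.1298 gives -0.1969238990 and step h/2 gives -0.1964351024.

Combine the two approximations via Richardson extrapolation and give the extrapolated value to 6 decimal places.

Method order is 2; weight 2^2 = 4.
Weighted: (-0.7857404096) − (-0.1969238990) = -0.5888165106
(4 × (-0.1964351024) − (-0.1969238990))/(4 − 1) = -0.1962721702
Gap between inputs: 4.888e-04; correction applied: +0.0001629322.

-0.196272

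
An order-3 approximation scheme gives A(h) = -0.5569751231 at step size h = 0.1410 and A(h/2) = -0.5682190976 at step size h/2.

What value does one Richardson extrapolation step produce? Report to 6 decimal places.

-0.569825

Method order is 3; weight 2^3 = 8.
Difference of the inputs: -0.5682190976 − (-0.5569751231) = -0.0112439745
Divide by 2^3 − 1 = 7: (-0.0112439745)/7 = -0.0016062821
R = -0.5682190976 − 0.0016062821 = -0.5698253797
Shift from A(h/2): −0.0016062821.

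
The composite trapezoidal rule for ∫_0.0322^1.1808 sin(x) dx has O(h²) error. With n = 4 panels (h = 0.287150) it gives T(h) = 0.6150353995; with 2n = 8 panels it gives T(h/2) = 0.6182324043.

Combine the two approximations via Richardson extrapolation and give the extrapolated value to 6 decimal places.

Leading term ∝ h^2; use weight 4 = 2^2.
4*0.6182324043 = 2.4729296172; subtract 0.6150353995 → 1.8578942177
Denominator 4 − 1 = 3.
(4*0.6182324043 − 0.6150353995)/(4 − 1) = 0.6192980726

0.619298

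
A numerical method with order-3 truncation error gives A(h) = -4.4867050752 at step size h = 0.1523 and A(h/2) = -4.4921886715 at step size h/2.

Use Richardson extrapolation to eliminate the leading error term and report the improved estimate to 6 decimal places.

-4.492972

Error is O(h^3); halving h shrinks it by 2^3 = 8.
Top: 8(-4.4921886715) − (-4.4867050752) = -31.4508042968
Divide by 2^3 − 1 = 7.
Extrapolated: (-31.4508042968) / 7 = -4.4929720424
Correction |R − A(h/2)| = 7.834e-04; gap |A(h/2) − A(h)| = 5.484e-03.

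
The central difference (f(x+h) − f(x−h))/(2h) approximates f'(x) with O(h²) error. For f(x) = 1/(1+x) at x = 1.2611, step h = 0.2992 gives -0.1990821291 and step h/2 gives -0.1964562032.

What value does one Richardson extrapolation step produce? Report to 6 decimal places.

-0.195581

The method has order 2: 2^2 = 4.
2^2×A(h/2) = -0.7858248128; minus A(h) gives -0.5867426837.
R = (-0.5867426837)/3 = -0.1955808946
Shift from A(h/2): +0.0008753086.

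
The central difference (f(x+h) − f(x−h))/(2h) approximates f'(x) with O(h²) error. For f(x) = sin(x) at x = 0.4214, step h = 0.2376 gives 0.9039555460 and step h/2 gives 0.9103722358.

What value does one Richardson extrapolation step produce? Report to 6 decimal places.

0.912511

The method has order 2: 2^2 = 4.
4·0.9103722358 − 0.9039555460 = 2.7375333972
Divide by 2^2 − 1 = 3.
(4·0.9103722358 − 0.9039555460)/(4 − 1) = 0.9125111324
Gap between inputs: 6.417e-03; correction applied: +0.0021388966.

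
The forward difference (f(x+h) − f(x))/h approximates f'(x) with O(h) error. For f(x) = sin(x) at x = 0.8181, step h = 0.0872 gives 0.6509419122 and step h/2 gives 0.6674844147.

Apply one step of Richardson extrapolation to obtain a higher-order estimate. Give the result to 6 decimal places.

0.684027

Leading term ∝ h^1; use weight 2 = 2^1.
Weighted: 1.3349688294 − 0.6509419122 = 0.6840269172
(2*0.6674844147 − 0.6509419122)/(2 − 1) = 0.6840269172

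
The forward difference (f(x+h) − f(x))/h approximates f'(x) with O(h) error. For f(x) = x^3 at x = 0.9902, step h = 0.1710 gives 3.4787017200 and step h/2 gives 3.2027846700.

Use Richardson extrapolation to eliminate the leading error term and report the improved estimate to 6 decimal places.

2.926868

Error is O(h^1); halving h shrinks it by 2^1 = 2.
2*3.2027846700 = 6.4055693400; subtract 3.4787017200 → 2.9268676200
Denominator 2 − 1 = 1.
Extrapolated: 2.9268676200 / 1 = 2.9268676200
Correction |R − A(h/2)| = 2.759e-01; gap |A(h/2) − A(h)| = 2.759e-01.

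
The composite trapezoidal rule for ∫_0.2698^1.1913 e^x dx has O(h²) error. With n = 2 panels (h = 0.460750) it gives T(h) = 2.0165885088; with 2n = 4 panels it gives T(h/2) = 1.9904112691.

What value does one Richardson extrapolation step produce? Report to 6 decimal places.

Leading term ∝ h^2; use weight 4 = 2^2.
4 × 1.9904112691 = 7.9616450764; 7.9616450764 − 2.0165885088 = 5.9450565676
Divide by 2^2 − 1 = 3.
5.9450565676 ÷ 3 = 1.9816855225

1.981686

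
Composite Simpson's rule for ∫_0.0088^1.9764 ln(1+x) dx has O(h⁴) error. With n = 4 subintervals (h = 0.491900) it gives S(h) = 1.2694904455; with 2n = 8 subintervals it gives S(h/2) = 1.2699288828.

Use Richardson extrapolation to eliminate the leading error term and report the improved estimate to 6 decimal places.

1.269958

Method order is 4; weight 2^4 = 16.
Numerator 16·A(h/2) − A(h) = 16·1.2699288828 − 1.2694904455 = 19.0493716793
Divide by 2^4 − 1 = 15.
R = 19.0493716793/15 = 1.2699581120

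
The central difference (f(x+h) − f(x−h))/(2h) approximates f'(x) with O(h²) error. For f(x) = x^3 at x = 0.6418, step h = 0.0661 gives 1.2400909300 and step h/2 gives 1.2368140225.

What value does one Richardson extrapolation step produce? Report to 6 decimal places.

With r = 2 the leading error scales as h^2, so the weight is 2^2 = 4.
4×1.2368140225 − 1.2400909300 = 3.7071651600
3.7071651600 ÷ 3 = 1.2357217200

1.235722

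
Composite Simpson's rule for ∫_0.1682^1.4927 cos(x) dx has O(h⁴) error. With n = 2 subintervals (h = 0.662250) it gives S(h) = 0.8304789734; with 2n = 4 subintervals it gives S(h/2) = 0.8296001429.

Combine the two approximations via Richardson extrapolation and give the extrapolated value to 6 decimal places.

0.829542

Leading term ∝ h^4; use weight 16 = 2^4.
Weighted: 13.2736022864 − 0.8304789734 = 12.4431233130
(16 × 0.8296001429 − 0.8304789734)/(16 − 1) = 0.8295415542
Shift from A(h/2): −0.0000585887.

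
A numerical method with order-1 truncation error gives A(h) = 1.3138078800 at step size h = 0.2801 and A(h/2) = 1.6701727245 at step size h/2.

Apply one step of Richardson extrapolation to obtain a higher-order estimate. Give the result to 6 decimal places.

Error is O(h^1); halving h shrinks it by 2^1 = 2.
2×1.6701727245 = 3.3403454490; 3.3403454490 − 1.3138078800 = 2.0265375690
Denominator 2 − 1 = 1.
Extrapolated: 2.0265375690 / 1 = 2.0265375690

2.026538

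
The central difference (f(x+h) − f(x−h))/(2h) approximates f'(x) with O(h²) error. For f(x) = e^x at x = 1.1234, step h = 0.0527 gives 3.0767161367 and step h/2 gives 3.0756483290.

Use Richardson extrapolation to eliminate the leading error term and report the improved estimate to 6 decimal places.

3.075292

Error is O(h^2); halving h shrinks it by 2^2 = 4.
A(h/2) − A(h) = 3.0756483290 − 3.0767161367 = -0.0010678077
Correction (A(h/2) − A(h))/(4 − 1) = (-0.0010678077)/3 = -0.0003559359
R = 3.0756483290 − 0.0003559359 = 3.0752923931
Shift from A(h/2): −0.0003559359.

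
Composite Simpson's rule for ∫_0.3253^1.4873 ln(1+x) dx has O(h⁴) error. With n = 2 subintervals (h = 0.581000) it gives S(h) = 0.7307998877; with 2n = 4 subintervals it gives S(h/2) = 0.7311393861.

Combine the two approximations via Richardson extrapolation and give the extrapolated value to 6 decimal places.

The method has order 4: 2^4 = 16.
Weighted: 11.6982301776 − 0.7307998877 = 10.9674302899
Denominator 16 − 1 = 15.
Extrapolated: 10.9674302899 / 15 = 0.7311620193
Shift from A(h/2): +0.0000226332.

0.731162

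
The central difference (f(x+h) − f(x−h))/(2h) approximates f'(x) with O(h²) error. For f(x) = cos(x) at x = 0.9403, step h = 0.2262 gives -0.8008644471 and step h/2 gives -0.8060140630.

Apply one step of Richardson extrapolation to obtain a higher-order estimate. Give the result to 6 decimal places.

Order 2 gives 2^r = 4 and 2^r − 1 = 3.
Top: 4(-0.8060140630) − (-0.8008644471) = -2.4231918049
Denominator 4 − 1 = 3.
Extrapolated: (-2.4231918049) / 3 = -0.8077306016

-0.807731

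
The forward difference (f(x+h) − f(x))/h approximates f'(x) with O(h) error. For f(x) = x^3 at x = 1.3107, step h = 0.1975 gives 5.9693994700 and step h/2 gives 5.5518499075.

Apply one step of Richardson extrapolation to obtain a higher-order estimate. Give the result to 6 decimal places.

Method order is 1; weight 2^1 = 2.
2*5.5518499075 = 11.1036998150; subtract 5.9693994700 → 5.1343003450
(2*5.5518499075 − 5.9693994700)/(2 − 1) = 5.1343003450
Shift from A(h/2): −0.4175495625.

5.134300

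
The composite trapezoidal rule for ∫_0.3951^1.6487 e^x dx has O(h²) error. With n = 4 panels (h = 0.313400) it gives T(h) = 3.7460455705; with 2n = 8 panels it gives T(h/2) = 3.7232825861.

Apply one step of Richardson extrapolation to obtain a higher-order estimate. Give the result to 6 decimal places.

Error is O(h^2); halving h shrinks it by 2^2 = 4.
4×3.7232825861 − 3.7460455705 = 11.1470847739
(4×3.7232825861 − 3.7460455705)/(4 − 1) = 3.7156949246
Shift from A(h/2): −0.0075876615.

3.715695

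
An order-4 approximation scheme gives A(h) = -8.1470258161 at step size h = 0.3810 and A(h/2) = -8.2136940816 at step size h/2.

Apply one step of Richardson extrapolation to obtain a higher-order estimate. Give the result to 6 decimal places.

The method has order 4: 2^4 = 16.
Top: 16(-8.2136940816) − (-8.1470258161) = -123.2720794895
Divide by 2^4 − 1 = 15.
R = (-123.2720794895)/15 = -8.2181386326

-8.218139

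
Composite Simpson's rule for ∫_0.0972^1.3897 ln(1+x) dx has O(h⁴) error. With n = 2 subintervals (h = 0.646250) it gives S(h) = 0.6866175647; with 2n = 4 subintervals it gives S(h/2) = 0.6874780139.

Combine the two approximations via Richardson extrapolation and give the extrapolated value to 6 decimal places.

0.687535

r = 4: numerator weight 16, denominator 15.
16*0.6874780139 = 10.9996482224; 10.9996482224 − 0.6866175647 = 10.3130306577
R = 10.3130306577/15 = 0.6875353772
Shift from A(h/2): +0.0000573633.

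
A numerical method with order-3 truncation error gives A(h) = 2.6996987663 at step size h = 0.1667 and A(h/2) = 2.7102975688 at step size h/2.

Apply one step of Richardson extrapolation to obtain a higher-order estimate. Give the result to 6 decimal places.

Leading term ∝ h^3; use weight 8 = 2^3.
8·2.7102975688 = 21.6823805504; 21.6823805504 − 2.6996987663 = 18.9826817841
Denominator 8 − 1 = 7.
R = 18.9826817841/7 = 2.7118116834
Shift from A(h/2): +0.0015141146.

2.711812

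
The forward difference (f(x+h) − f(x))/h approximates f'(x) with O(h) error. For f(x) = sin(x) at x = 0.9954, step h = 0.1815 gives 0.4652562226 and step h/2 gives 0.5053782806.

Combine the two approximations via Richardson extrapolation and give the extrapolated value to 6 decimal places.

0.545500

Method order is 1; weight 2^1 = 2.
Numerator 2*A(h/2) − A(h) = 2*0.5053782806 − 0.4652562226 = 0.5455003386
Denominator 2 − 1 = 1.
Result: 0.5455003386
Correction |R − A(h/2)| = 4.012e-02; gap |A(h/2) − A(h)| = 4.012e-02.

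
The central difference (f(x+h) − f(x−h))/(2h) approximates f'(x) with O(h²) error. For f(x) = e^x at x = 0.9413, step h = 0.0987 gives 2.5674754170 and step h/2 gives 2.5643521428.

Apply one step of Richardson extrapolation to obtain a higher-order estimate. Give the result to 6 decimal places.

2.563311

Error is O(h^2); halving h shrinks it by 2^2 = 4.
Top: 4(2.5643521428) − (2.5674754170) = 7.6899331542
7.6899331542 ÷ 3 = 2.5633110514
Correction |R − A(h/2)| = 1.041e-03; gap |A(h/2) − A(h)| = 3.123e-03.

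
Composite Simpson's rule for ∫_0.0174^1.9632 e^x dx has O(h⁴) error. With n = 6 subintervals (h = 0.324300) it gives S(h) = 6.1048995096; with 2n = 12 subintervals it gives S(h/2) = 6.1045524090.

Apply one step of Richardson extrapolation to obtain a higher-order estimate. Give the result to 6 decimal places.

6.104529

With r = 4 the leading error scales as h^4, so the weight is 2^4 = 16.
16×6.1045524090 − 6.1048995096 = 91.5679390344
Denominator 16 − 1 = 15.
Extrapolated: 91.5679390344 / 15 = 6.1045292690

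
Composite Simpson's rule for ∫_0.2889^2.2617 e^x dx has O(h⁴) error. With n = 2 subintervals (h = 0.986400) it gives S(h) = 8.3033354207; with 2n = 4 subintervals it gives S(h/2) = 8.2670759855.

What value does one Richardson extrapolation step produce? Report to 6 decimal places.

With r = 4 the leading error scales as h^4, so the weight is 2^4 = 16.
Weighted: 132.2732157680 − 8.3033354207 = 123.9698803473
(16×8.2670759855 − 8.3033354207)/(16 − 1) = 8.2646586898

8.264659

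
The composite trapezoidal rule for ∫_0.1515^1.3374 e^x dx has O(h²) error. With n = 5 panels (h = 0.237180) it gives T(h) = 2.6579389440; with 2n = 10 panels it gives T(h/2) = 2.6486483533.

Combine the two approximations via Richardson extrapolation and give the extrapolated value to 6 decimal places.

Leading term ∝ h^2; use weight 4 = 2^2.
4·2.6486483533 = 10.5945934132; subtract 2.6579389440 → 7.9366544692
Divide by 2^2 − 1 = 3.
R = 7.9366544692/3 = 2.6455514897
Correction |R − A(h/2)| = 3.097e-03; gap |A(h/2) − A(h)| = 9.291e-03.

2.645551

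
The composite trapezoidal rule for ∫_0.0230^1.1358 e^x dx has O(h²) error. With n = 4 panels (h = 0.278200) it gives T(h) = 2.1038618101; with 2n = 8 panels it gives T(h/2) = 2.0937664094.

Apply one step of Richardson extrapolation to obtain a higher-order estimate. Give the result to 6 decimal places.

2.090401

Error is O(h^2); halving h shrinks it by 2^2 = 4.
4·2.0937664094 − 2.1038618101 = 6.2712038275
6.2712038275 ÷ 3 = 2.0904012758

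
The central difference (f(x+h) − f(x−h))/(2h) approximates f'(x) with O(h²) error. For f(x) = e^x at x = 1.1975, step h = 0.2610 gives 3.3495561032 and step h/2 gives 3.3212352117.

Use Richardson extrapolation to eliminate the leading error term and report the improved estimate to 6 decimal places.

3.311795

r = 2, so 2^r = 4.
Difference of the inputs: 3.3212352117 − 3.3495561032 = -0.0283208915
Correction (A(h/2) − A(h))/(4 − 1) = (-0.0283208915)/3 = -0.0094402972
R = A(h/2) + (A(h/2) − A(h))/3 = 3.3212352117 − 0.0094402972 = 3.3117949145
Gap between inputs: 2.832e-02; correction applied: −0.0094402972.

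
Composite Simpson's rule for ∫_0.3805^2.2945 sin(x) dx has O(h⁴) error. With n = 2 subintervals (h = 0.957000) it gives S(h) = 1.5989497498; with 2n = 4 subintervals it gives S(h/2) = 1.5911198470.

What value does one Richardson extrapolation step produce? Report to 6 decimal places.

1.590598

r = 4: numerator weight 16, denominator 15.
Weighted: 25.4579175520 − 1.5989497498 = 23.8589678022
Denominator 16 − 1 = 15.
23.8589678022 ÷ 15 = 1.5905978535
Correction |R − A(h/2)| = 5.220e-04; gap |A(h/2) − A(h)| = 7.830e-03.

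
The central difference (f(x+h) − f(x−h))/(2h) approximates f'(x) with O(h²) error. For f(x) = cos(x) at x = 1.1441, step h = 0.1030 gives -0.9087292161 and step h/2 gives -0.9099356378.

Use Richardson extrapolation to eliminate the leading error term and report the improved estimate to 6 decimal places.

The method has order 2: 2^2 = 4.
Numerator 4*A(h/2) − A(h) = 4*(-0.9099356378) − (-0.9087292161) = -2.7310133351
(4*(-0.9099356378) − (-0.9087292161))/(4 − 1) = -0.9103377784
Gap between inputs: 1.206e-03; correction applied: −0.0004021406.

-0.910338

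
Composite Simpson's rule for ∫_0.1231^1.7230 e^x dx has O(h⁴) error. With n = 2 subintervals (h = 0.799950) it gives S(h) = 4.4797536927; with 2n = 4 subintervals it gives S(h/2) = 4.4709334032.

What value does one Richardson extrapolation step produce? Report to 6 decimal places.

4.470345

Method order is 4; weight 2^4 = 16.
Weighted: 71.5349344512 − 4.4797536927 = 67.0551807585
(16·4.4709334032 − 4.4797536927)/(16 − 1) = 4.4703453839
Gap between inputs: 8.820e-03; correction applied: −0.0005880193.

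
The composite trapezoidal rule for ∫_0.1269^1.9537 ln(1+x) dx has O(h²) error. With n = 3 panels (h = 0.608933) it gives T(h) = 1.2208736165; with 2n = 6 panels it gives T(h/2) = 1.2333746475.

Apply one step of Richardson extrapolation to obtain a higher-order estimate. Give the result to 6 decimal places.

Order 2 gives 2^r = 4 and 2^r − 1 = 3.
Weighted: 4.9334985900 − 1.2208736165 = 3.7126249735
Denominator 4 − 1 = 3.
So the Richardson estimate is 1.2375416578.
Gap between inputs: 1.250e-02; correction applied: +0.0041670103.

1.237542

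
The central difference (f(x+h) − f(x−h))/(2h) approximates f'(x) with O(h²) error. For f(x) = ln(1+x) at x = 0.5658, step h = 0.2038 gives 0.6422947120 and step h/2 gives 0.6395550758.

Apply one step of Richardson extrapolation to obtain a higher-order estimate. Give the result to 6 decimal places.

0.638642

r = 2: numerator weight 4, denominator 3.
Difference of the inputs: 0.6395550758 − 0.6422947120 = -0.0027396362
Correction (A(h/2) − A(h))/(4 − 1) = (-0.0027396362)/3 = -0.0009132121
R = 0.6395550758 − 0.0009132121 = 0.6386418637
Gap between inputs: 2.740e-03; correction applied: −0.0009132121.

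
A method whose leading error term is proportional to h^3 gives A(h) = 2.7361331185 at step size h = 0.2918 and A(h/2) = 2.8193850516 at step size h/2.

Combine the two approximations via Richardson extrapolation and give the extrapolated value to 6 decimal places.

Leading term ∝ h^3; use weight 8 = 2^3.
8 × 2.8193850516 = 22.5550804128; subtract 2.7361331185 → 19.8189472943
(8 × 2.8193850516 − 2.7361331185)/(8 − 1) = 2.8312781849
Gap between inputs: 8.325e-02; correction applied: +0.0118931333.

2.831278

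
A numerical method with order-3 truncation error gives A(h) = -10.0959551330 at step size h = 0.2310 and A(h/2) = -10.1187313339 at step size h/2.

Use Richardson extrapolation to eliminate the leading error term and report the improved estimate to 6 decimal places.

Method order is 3; weight 2^3 = 8.
8×(-10.1187313339) = -80.9498506712; (-80.9498506712) − (-10.0959551330) = -70.8538955382
Divide by 2^3 − 1 = 7.
Result: -10.1219850769

-10.121985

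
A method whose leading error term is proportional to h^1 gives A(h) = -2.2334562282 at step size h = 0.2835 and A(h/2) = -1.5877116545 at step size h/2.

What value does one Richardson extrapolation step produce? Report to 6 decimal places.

Leading term ∝ h^1; use weight 2 = 2^1.
2 × (-1.5877116545) − (-2.2334562282) = -0.9419670808
Divide by 2^1 − 1 = 1.
R = (-0.9419670808)/1 = -0.9419670808

-0.941967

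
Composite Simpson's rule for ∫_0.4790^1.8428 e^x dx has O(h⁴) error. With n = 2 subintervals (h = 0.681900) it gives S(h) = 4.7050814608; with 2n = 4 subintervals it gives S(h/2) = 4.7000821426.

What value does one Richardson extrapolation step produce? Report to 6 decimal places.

r = 4, so 2^r = 16.
16·4.7000821426 = 75.2013142816; 75.2013142816 − 4.7050814608 = 70.4962328208
Denominator 16 − 1 = 15.
Result: 4.6997488547
Gap between inputs: 4.999e-03; correction applied: −0.0003332879.

4.699749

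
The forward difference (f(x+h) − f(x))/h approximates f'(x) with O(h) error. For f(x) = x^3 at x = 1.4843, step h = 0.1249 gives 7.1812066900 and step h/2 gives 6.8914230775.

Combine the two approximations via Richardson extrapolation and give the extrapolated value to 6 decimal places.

r = 1: numerator weight 2, denominator 1.
Difference of the inputs: 6.8914230775 − 7.1812066900 = -0.2897836125
Correction (A(h/2) − A(h))/(2 − 1) = (-0.2897836125)/1 = -0.2897836125
R = A(h/2) + (A(h/2) − A(h))/1 = 6.8914230775 − 0.2897836125 = 6.6016394650
Shift from A(h/2): −0.2897836125.

6.601639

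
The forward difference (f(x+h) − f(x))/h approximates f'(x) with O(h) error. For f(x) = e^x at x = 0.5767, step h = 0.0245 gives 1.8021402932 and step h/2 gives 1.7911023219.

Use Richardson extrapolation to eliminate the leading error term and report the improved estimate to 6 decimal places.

1.780064

r = 1, so 2^r = 2.
Difference of the inputs: 1.7911023219 − 1.8021402932 = -0.0110379713
Divide by 2^1 − 1 = 1: (-0.0110379713)/1 = -0.0110379713
R = A(h/2) + (A(h/2) − A(h))/1 = 1.7911023219 − 0.0110379713 = 1.7800643506
Gap between inputs: 1.104e-02; correction applied: −0.0110379713.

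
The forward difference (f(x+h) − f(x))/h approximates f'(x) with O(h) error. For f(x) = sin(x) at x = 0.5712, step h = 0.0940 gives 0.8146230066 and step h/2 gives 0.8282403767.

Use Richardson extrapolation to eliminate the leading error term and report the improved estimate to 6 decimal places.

The method has order 1: 2^1 = 2.
Numerator 2·A(h/2) − A(h) = 2·0.8282403767 − 0.8146230066 = 0.8418577468
R = 0.8418577468/1 = 0.8418577468
Gap between inputs: 1.362e-02; correction applied: +0.0136173701.

0.841858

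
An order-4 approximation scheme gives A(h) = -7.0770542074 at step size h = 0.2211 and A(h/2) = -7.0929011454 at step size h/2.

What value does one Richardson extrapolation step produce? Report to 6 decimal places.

r = 4: numerator weight 16, denominator 15.
16·(-7.0929011454) − (-7.0770542074) = -106.4093641190
(16·(-7.0929011454) − (-7.0770542074))/(16 − 1) = -7.0939576079

-7.093958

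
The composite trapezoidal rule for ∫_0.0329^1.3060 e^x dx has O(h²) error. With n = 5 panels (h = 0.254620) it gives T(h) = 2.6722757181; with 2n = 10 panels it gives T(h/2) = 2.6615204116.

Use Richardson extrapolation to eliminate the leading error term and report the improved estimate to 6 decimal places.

Leading term ∝ h^2; use weight 4 = 2^2.
A(h/2) − A(h) = 2.6615204116 − 2.6722757181 = -0.0107553065
Divide by 2^2 − 1 = 3: (-0.0107553065)/3 = -0.0035851022
R = A(h/2) + (A(h/2) − A(h))/3 = 2.6615204116 − 0.0035851022 = 2.6579353094
Shift from A(h/2): −0.0035851022.

2.657935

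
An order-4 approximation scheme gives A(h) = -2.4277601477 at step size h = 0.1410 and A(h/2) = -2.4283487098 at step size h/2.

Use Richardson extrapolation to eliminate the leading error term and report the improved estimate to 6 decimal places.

r = 4: numerator weight 16, denominator 15.
Numerator 16·A(h/2) − A(h) = 16·(-2.4283487098) − (-2.4277601477) = -36.4258192091
(16·(-2.4283487098) − (-2.4277601477))/(16 − 1) = -2.4283879473

-2.428388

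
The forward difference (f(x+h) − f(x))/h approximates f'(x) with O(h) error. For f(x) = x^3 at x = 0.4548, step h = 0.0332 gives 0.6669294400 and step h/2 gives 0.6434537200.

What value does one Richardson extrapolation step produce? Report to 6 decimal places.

0.619978

Order 1 gives 2^r = 2 and 2^r − 1 = 1.
Top: 2(0.6434537200) − (0.6669294400) = 0.6199780000
0.6199780000 ÷ 1 = 0.6199780000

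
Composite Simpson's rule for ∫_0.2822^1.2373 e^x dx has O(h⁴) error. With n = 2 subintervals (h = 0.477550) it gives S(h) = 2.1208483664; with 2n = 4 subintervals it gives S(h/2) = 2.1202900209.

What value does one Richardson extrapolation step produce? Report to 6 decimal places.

2.120253

Method order is 4; weight 2^4 = 16.
Numerator 16·A(h/2) − A(h) = 16·2.1202900209 − 2.1208483664 = 31.8037919680
Extrapolated: 31.8037919680 / 15 = 2.1202527979
Gap between inputs: 5.583e-04; correction applied: −0.0000372230.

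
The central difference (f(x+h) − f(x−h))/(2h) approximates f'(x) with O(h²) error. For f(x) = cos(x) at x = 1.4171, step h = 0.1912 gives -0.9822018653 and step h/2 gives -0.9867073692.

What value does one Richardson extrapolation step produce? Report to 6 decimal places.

-0.988209

The method has order 2: 2^2 = 4.
Difference of the inputs: -0.9867073692 − (-0.9822018653) = -0.0045055039
Divide by 2^2 − 1 = 3: (-0.0045055039)/3 = -0.0015018346
R = A(h/2) + (A(h/2) − A(h))/3 = -0.9867073692 − 0.0015018346 = -0.9882092038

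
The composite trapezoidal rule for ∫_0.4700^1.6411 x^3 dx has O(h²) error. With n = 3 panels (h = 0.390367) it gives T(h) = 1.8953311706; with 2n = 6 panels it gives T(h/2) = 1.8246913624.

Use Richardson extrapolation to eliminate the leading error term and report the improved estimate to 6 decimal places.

Order 2 gives 2^r = 4 and 2^r − 1 = 3.
4·1.8246913624 = 7.2987654496; 7.2987654496 − 1.8953311706 = 5.4034342790
Denominator 4 − 1 = 3.
(4·1.8246913624 − 1.8953311706)/(4 − 1) = 1.8011447597

1.801145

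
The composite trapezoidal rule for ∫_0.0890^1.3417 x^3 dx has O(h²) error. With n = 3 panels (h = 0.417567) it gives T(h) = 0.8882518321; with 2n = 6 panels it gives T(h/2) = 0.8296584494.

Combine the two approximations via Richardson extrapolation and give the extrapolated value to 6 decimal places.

Leading term ∝ h^2; use weight 4 = 2^2.
4×0.8296584494 = 3.3186337976; 3.3186337976 − 0.8882518321 = 2.4303819655
Divide by 2^2 − 1 = 3.
2.4303819655 ÷ 3 = 0.8101273218

0.810127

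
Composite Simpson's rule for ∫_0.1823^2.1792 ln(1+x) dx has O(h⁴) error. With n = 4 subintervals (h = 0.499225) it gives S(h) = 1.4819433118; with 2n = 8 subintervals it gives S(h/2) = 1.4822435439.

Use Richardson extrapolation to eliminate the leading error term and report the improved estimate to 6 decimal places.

Order 4 gives 2^r = 16 and 2^r − 1 = 15.
16*1.4822435439 − 1.4819433118 = 22.2339533906
Divide by 2^4 − 1 = 15.
So the Richardson estimate is 1.4822635594.

1.482264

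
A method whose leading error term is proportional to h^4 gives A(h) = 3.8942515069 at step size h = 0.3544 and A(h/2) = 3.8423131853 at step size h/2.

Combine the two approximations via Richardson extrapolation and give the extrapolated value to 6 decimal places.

The method has order 4: 2^4 = 16.
2^4·A(h/2) = 61.4770109648; minus A(h) gives 57.5827594579.
Extrapolated: 57.5827594579 / 15 = 3.8388506305
Correction |R − A(h/2)| = 3.463e-03; gap |A(h/2) − A(h)| = 5.194e-02.

3.838851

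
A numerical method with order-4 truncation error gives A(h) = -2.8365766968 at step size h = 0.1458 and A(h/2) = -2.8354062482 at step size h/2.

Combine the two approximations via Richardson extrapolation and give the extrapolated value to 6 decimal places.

-2.835328

With r = 4 the leading error scales as h^4, so the weight is 2^4 = 16.
Numerator 16×A(h/2) − A(h) = 16×(-2.8354062482) − (-2.8365766968) = -42.5299232744
Divide by 2^4 − 1 = 15.
(16×(-2.8354062482) − (-2.8365766968))/(16 − 1) = -2.8353282183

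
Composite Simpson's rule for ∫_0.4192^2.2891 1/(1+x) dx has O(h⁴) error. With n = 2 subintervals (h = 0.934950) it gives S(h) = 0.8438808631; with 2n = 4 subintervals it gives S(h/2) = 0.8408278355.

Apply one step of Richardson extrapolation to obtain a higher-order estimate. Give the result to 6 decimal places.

r = 4: numerator weight 16, denominator 15.
16×0.8408278355 = 13.4532453680; subtract 0.8438808631 → 12.6093645049
12.6093645049 ÷ 15 = 0.8406243003
Shift from A(h/2): −0.0002035352.

0.840624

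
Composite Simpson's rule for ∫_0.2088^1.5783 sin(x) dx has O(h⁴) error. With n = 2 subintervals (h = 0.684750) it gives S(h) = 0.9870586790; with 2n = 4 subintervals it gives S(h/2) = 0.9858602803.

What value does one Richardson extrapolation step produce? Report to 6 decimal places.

r = 4, so 2^r = 16.
Top: 16(0.9858602803) − (0.9870586790) = 14.7867058058
R = 14.7867058058/15 = 0.9857803871
Gap between inputs: 1.198e-03; correction applied: −0.0000798932.

0.985780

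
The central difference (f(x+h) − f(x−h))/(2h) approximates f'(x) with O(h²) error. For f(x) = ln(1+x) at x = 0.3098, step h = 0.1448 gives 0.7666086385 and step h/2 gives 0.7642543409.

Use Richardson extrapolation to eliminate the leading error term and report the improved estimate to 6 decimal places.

0.763470

Leading term ∝ h^2; use weight 4 = 2^2.
2^2*A(h/2) = 3.0570173636; minus A(h) gives 2.2904087251.
R = 2.2904087251/3 = 0.7634695750
Shift from A(h/2): −0.0007847659.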